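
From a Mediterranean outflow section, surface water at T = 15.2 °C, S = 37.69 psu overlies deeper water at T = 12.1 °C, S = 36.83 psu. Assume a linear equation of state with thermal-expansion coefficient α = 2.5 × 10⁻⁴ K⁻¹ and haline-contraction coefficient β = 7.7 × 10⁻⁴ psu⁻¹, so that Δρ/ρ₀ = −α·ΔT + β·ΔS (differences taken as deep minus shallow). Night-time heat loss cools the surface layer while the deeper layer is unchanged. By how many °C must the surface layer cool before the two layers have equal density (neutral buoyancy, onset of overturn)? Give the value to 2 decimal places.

Neutral buoyancy requires Δρ = 0, i.e. −α(T_deep − T_surf′) + β(S_deep − S_surf) = 0.
T_surf′ = T_deep − (β/α)·ΔS = 12.1 − (7.7 × 10⁻⁴/2.5 × 10⁻⁴)·(-0.86) = 14.7488 °C.
Cooling required: 15.2 − (14.7488) = 0.4512 °C.

0.45 °C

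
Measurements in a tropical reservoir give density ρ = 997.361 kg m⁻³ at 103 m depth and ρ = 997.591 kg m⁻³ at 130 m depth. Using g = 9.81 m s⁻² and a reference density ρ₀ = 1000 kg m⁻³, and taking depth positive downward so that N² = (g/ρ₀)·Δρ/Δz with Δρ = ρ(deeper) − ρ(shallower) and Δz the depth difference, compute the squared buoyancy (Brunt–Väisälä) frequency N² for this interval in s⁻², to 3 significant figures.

8.36 × 10⁻⁵ s⁻²

Δρ = 997.591 − 997.361 = 0.230 kg m⁻³ over Δz = 130 − 103 = 27 m.
N² = (9.81/1000) × (0.230/27) = 8.3567 × 10⁻⁵ s⁻² ≈ 8.36 × 10⁻⁵ s⁻².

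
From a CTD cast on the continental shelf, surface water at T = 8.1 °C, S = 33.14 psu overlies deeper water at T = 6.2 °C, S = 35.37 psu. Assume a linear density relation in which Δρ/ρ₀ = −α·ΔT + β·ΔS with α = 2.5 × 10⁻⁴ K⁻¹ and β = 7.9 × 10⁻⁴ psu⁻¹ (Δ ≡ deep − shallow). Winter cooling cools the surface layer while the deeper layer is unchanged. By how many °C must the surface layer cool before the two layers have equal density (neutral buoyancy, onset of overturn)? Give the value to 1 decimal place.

8.9 °C

Neutral buoyancy requires Δρ = 0, i.e. −α(T_deep − T_surf′) + β(S_deep − S_surf) = 0.
T_surf′ = T_deep − (β/α)·ΔS = 6.2 − (7.9 × 10⁻⁴/2.5 × 10⁻⁴)·(+2.23) = -0.847 °C.
Cooling required: 8.1 − (-0.847) = 8.947 °C.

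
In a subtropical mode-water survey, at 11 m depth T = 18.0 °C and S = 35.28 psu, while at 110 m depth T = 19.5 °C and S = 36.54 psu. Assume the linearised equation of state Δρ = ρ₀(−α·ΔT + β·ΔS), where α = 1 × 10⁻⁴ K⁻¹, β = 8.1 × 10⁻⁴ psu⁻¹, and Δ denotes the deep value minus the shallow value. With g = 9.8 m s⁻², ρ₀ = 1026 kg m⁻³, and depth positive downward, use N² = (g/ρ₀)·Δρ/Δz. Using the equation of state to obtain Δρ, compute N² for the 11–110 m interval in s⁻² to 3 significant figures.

ΔT = +1.5 K, ΔS = +1.26 psu (deep − shallow).
Δρ/ρ₀ = −αΔT + βΔS = -1.50 × 10⁻⁴ + 1.0206 × 10⁻³ = 8.706 × 10⁻⁴, so Δρ ≈ 0.8932 kg m⁻³.
N² = (g/ρ₀)·Δρ/Δz = g·(Δρ/ρ₀)/Δz = 9.8 × 8.706 × 10⁻⁴ / 99 = 8.6181 × 10⁻⁵ s⁻² ≈ 8.62 × 10⁻⁵ s⁻².

8.62 × 10⁻⁵ s⁻²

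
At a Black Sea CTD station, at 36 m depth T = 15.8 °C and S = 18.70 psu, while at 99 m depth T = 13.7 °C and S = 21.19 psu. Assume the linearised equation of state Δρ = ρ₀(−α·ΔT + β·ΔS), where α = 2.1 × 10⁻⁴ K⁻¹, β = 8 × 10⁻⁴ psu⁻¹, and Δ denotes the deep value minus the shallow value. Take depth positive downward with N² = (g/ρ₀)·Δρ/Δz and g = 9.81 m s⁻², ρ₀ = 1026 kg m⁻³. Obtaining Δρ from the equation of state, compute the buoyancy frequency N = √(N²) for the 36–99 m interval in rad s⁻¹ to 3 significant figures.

0.0195 rad s⁻¹

ΔT = -2.1 K, ΔS = +2.49 psu (deep − shallow).
Δρ/ρ₀ = −αΔT + βΔS = 4.41 × 10⁻⁴ + 1.992 × 10⁻³ = 2.433 × 10⁻³, so Δρ ≈ 2.496 kg m⁻³.
N² = (g/ρ₀)·Δρ/Δz = g·(Δρ/ρ₀)/Δz = 9.81 × 2.433 × 10⁻³ / 63 = 3.7885 × 10⁻⁴ s⁻².
N = √(3.7885 × 10⁻⁴) = 0.019464 rad s⁻¹ ≈ 0.0195 rad s⁻¹.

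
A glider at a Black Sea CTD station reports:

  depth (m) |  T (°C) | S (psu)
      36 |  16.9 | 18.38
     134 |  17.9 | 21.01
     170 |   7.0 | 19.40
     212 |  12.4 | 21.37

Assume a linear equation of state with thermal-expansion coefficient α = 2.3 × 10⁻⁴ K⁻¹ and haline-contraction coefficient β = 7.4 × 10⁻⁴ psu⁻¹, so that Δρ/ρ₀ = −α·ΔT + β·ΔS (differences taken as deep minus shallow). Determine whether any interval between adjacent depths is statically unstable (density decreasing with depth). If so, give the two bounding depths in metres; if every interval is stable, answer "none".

Evaluate Δρ/ρ₀ = −αΔT + βΔS across each adjacent pair:
  36–134 m: −αΔT+βΔS = −(2.3 × 10⁻⁴)(+1.0)+(7.4 × 10⁻⁴)(+2.63) = 1.7 × 10⁻³ → stable
  134–170 m: −αΔT+βΔS = −(2.3 × 10⁻⁴)(-10.9)+(7.4 × 10⁻⁴)(-1.61) = 1.3 × 10⁻³ → stable
  170–212 m: −αΔT+βΔS = −(2.3 × 10⁻⁴)(+5.4)+(7.4 × 10⁻⁴)(+1.97) = 2.2 × 10⁻⁴ → stable
Every interval has Δρ > 0: the column is stably stratified throughout.

none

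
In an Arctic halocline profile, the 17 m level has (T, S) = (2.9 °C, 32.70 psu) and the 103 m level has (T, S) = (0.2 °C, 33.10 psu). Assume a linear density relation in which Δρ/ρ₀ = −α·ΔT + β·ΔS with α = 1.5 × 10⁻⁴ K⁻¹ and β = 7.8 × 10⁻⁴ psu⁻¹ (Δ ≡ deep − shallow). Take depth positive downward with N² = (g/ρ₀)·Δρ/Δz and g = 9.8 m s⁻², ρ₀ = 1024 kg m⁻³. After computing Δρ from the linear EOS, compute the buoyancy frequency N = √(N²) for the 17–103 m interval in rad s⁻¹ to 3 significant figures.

9.04 × 10⁻³ rad s⁻¹

ΔT = -2.7 K, ΔS = +0.40 psu (deep − shallow).
Δρ/ρ₀ = −αΔT + βΔS = 4.05 × 10⁻⁴ + 3.12 × 10⁻⁴ = 7.17 × 10⁻⁴, so Δρ ≈ 0.7342 kg m⁻³.
N² = (g/ρ₀)·Δρ/Δz = g·(Δρ/ρ₀)/Δz = 9.8 × 7.17 × 10⁻⁴ / 86 = 8.1705 × 10⁻⁵ s⁻².
N = √(8.1705 × 10⁻⁵) = 9.0391 × 10⁻³ rad s⁻¹ ≈ 9.04 × 10⁻³ rad s⁻¹.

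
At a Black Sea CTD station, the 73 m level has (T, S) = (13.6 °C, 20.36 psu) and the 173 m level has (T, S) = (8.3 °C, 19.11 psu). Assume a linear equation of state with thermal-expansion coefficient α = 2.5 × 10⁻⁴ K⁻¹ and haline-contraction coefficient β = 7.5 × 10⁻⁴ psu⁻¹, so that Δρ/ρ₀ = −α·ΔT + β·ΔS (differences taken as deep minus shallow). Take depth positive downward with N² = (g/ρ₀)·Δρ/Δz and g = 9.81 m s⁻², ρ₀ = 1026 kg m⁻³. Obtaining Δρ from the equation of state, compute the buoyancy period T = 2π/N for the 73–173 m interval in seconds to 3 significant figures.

1.02 × 10³ s

ΔT = -5.3 K, ΔS = -1.25 psu (deep − shallow).
Δρ/ρ₀ = −αΔT + βΔS = 1.325 × 10⁻³ − 9.375 × 10⁻⁴ = 3.875 × 10⁻⁴, so Δρ ≈ 0.3976 kg m⁻³.
N² = (g/ρ₀)·Δρ/Δz = g·(Δρ/ρ₀)/Δz = 9.81 × 3.875 × 10⁻⁴ / 100 = 3.8014 × 10⁻⁵ s⁻².
N = √(3.8014 × 10⁻⁵) = 6.1655 × 10⁻³ rad s⁻¹ → T = 2π/N = 1.0191 × 10³ s ≈ 1.02 × 10³ s.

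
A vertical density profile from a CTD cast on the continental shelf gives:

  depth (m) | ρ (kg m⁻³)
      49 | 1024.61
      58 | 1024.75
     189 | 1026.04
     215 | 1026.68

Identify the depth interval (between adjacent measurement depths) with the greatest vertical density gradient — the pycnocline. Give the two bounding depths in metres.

189–215 m

Compute the density gradient over each adjacent pair:
  49–58 m: Δρ/Δz = 0.14/9 = 0.016 kg m⁻⁴
  58–189 m: Δρ/Δz = 1.29/131 = 9.8 × 10⁻³ kg m⁻⁴
  189–215 m: Δρ/Δz = 0.64/26 = 0.025 kg m⁻⁴
The largest gradient is in the 189–215 m interval — the pycnocline.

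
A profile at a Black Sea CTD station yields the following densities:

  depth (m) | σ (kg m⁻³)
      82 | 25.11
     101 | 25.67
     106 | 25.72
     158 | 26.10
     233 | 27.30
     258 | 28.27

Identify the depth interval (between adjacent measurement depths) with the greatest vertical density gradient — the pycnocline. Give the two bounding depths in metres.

233–258 m

Compute the density gradient over each adjacent pair:
  82–101 m: Δρ/Δz = 0.56/19 = 0.029 kg m⁻⁴
  101–106 m: Δρ/Δz = 0.05/5 = 0.010 kg m⁻⁴
  106–158 m: Δρ/Δz = 0.38/52 = 7.3 × 10⁻³ kg m⁻⁴
  158–233 m: Δρ/Δz = 1.20/75 = 0.016 kg m⁻⁴
  233–258 m: Δρ/Δz = 0.97/25 = 0.039 kg m⁻⁴
The largest gradient is in the 233–258 m interval — the pycnocline.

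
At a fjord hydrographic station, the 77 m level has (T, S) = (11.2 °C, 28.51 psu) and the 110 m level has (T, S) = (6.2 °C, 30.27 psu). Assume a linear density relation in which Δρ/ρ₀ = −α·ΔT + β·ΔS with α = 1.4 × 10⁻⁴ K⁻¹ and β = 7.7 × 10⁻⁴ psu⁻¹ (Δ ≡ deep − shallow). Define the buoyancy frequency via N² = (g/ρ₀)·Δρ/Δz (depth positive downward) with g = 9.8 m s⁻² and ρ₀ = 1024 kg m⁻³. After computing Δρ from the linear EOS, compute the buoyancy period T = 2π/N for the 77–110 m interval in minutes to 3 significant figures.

4.24 min

ΔT = -5.0 K, ΔS = +1.76 psu (deep − shallow).
Δρ/ρ₀ = −αΔT + βΔS = 7.00 × 10⁻⁴ + 1.3552 × 10⁻³ = 2.0552 × 10⁻³, so Δρ ≈ 2.105 kg m⁻³.
N² = (g/ρ₀)·Δρ/Δz = g·(Δρ/ρ₀)/Δz = 9.8 × 2.0552 × 10⁻³ / 33 = 6.1033 × 10⁻⁴ s⁻².
N = √(6.1033 × 10⁻⁴) = 0.024705 rad s⁻¹ → T = 2π/N = 254.33 s = 4.2388 min ≈ 4.24 min.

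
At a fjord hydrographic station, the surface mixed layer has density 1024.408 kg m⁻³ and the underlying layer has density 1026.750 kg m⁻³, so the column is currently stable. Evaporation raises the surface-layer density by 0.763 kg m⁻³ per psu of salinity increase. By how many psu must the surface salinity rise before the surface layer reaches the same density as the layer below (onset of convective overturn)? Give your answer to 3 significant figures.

Density deficit of the surface layer: 1026.750 − 1024.408 = 2.342 kg m⁻³.
Required change = 2.342 / 0.763 = 3.07 psu.

3.07 psu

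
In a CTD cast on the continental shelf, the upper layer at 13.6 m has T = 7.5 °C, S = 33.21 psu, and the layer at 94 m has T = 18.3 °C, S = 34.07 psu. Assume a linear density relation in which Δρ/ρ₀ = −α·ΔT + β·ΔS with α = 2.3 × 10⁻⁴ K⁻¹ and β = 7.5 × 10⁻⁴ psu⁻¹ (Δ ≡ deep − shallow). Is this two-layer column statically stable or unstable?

ΔT = 18.3 − 7.5 = +10.8 K and ΔS = 34.07 − 33.21 = +0.86 psu (deep − shallow).
−αΔT = -2.484 × 10⁻³; βΔS = 6.45 × 10⁻⁴; sum Δρ/ρ₀ = -1.839 × 10⁻³.
Δρ/ρ₀ < 0, so Δρ < 0: deeper water is lighter → statically unstable; the column would overturn.

unstable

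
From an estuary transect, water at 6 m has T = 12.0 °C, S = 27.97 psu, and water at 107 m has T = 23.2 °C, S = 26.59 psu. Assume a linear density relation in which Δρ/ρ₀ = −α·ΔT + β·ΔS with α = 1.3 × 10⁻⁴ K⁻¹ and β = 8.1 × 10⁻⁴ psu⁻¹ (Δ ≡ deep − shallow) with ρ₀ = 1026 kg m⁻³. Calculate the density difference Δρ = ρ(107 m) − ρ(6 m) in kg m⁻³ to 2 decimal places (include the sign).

-2.64 kg m⁻³

ΔT = +11.2 K, ΔS = -1.38 psu (deep − shallow).
Δρ/ρ₀ = −(1.3 × 10⁻⁴)(+11.2) + (8.1 × 10⁻⁴)(-1.38) = -2.5738 × 10⁻³.
Δρ = 1026 × (-2.5738 × 10⁻³) = -2.64 kg m⁻³.
Negative Δρ: lighter below, statically unstable.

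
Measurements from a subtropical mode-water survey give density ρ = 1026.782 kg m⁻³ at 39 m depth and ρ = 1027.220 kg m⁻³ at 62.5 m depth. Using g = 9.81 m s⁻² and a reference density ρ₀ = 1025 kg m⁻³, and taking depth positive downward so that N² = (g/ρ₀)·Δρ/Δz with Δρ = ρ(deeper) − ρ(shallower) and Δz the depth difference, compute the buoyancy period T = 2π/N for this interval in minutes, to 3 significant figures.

7.84 min

Δρ = 1027.220 − 1026.782 = 0.438 kg m⁻³ over Δz = 62.5 − 39 = 23.5 m.
N² = (9.81/1025) × (0.438/23.5) = 1.7838 × 10⁻⁴ s⁻².
N = √(1.7838 × 10⁻⁴) = 0.013356 rad s⁻¹, so T = 2π/N = 470.44 s = 7.8407 min ≈ 7.84 min.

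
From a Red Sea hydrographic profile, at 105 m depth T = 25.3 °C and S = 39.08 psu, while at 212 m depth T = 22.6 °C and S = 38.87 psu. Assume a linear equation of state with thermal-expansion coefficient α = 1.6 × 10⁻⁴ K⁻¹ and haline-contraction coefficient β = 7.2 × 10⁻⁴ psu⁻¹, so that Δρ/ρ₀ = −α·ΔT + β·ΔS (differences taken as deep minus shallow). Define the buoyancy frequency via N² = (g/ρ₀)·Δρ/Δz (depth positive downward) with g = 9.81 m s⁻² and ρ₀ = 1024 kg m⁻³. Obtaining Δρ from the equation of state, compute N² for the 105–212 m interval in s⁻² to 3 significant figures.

2.57 × 10⁻⁵ s⁻²

ΔT = -2.7 K, ΔS = -0.21 psu (deep − shallow).
Δρ/ρ₀ = −αΔT + βΔS = 4.32 × 10⁻⁴ − 1.512 × 10⁻⁴ = 2.808 × 10⁻⁴, so Δρ ≈ 0.2875 kg m⁻³.
N² = (g/ρ₀)·Δρ/Δz = g·(Δρ/ρ₀)/Δz = 9.81 × 2.808 × 10⁻⁴ / 107 = 2.5744 × 10⁻⁵ s⁻² ≈ 2.57 × 10⁻⁵ s⁻².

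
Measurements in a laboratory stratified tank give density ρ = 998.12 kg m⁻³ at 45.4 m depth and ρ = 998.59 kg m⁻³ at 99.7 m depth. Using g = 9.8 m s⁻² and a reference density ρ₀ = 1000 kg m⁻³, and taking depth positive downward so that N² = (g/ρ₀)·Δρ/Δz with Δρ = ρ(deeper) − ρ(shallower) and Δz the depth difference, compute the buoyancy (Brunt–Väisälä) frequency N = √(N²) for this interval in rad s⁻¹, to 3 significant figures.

Δρ = 998.59 − 998.12 = 0.47 kg m⁻³ over Δz = 99.7 − 45.4 = 54.3 m.
N² = (9.8/1000) × (0.47/54.3) = 8.4825 × 10⁻⁵ s⁻².
N = √(8.4825 × 10⁻⁵) = 9.2100 × 10⁻³ rad s⁻¹ ≈ 9.21 × 10⁻³ rad s⁻¹.
A positive N² confirms static stability across the interval.

9.21 × 10⁻³ rad s⁻¹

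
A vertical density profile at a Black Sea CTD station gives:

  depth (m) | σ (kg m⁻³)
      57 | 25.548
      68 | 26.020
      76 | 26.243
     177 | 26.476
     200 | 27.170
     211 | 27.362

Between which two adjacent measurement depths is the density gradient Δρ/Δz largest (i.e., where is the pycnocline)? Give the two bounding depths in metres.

57–68 m

Compute the density gradient over each adjacent pair:
  57–68 m: Δρ/Δz = 0.472/11 = 0.043 kg m⁻⁴
  68–76 m: Δρ/Δz = 0.223/8 = 0.028 kg m⁻⁴
  76–177 m: Δρ/Δz = 0.233/101 = 2.3 × 10⁻³ kg m⁻⁴
  177–200 m: Δρ/Δz = 0.694/23 = 0.030 kg m⁻⁴
  200–211 m: Δρ/Δz = 0.192/11 = 0.017 kg m⁻⁴
The largest gradient is in the 57–68 m interval — the pycnocline.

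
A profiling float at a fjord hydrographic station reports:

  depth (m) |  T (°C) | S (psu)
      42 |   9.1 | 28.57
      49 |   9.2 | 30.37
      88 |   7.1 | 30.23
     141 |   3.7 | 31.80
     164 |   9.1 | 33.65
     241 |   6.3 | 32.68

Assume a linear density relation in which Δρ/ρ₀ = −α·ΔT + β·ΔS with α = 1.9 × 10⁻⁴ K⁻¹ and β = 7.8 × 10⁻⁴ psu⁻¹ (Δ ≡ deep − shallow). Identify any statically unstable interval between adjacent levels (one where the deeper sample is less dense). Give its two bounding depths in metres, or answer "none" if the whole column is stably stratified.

164–241 m

Evaluate Δρ/ρ₀ = −αΔT + βΔS across each adjacent pair:
  42–49 m: −αΔT+βΔS = −(1.9 × 10⁻⁴)(+0.1)+(7.8 × 10⁻⁴)(+1.80) = 1.4 × 10⁻³ → stable
  49–88 m: −αΔT+βΔS = −(1.9 × 10⁻⁴)(-2.1)+(7.8 × 10⁻⁴)(-0.14) = 2.9 × 10⁻⁴ → stable
  88–141 m: −αΔT+βΔS = −(1.9 × 10⁻⁴)(-3.4)+(7.8 × 10⁻⁴)(+1.57) = 1.9 × 10⁻³ → stable
  141–164 m: −αΔT+βΔS = −(1.9 × 10⁻⁴)(+5.4)+(7.8 × 10⁻⁴)(+1.85) = 4.2 × 10⁻⁴ → stable
  164–241 m: −αΔT+βΔS = −(1.9 × 10⁻⁴)(-2.8)+(7.8 × 10⁻⁴)(-0.97) = -2.2 × 10⁻⁴ → UNSTABLE
The 164–241 m interval has Δρ < 0: lighter water underlies denser water.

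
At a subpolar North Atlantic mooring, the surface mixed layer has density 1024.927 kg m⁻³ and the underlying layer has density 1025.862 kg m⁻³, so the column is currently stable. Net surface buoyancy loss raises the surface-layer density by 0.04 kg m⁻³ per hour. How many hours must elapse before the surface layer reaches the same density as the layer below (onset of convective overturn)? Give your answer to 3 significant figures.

Density deficit of the surface layer: 1025.862 − 1024.927 = 0.935 kg m⁻³.
Required change = 0.935 / 0.04 = 23.4 hours.

23.4 hours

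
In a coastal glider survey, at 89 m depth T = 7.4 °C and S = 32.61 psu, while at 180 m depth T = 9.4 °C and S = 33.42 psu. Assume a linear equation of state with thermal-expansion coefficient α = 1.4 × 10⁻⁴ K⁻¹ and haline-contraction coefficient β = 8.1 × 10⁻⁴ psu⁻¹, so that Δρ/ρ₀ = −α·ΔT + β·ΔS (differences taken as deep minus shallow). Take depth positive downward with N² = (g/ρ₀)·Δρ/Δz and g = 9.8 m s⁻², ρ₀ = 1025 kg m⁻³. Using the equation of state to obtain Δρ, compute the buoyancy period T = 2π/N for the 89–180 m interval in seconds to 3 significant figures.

987 s

ΔT = +2.0 K, ΔS = +0.81 psu (deep − shallow).
Δρ/ρ₀ = −αΔT + βΔS = -2.80 × 10⁻⁴ + 6.561 × 10⁻⁴ = 3.761 × 10⁻⁴, so Δρ ≈ 0.3855 kg m⁻³.
N² = (g/ρ₀)·Δρ/Δz = g·(Δρ/ρ₀)/Δz = 9.8 × 3.761 × 10⁻⁴ / 91 = 4.0503 × 10⁻⁵ s⁻².
N = √(4.0503 × 10⁻⁵) = 6.3642 × 10⁻³ rad s⁻¹ → T = 2π/N = 987.27 s ≈ 987 s.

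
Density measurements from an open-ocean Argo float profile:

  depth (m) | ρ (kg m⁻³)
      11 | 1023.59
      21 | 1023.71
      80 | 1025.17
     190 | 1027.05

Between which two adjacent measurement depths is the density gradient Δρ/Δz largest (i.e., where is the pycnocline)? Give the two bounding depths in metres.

21–80 m

Compute the density gradient over each adjacent pair:
  11–21 m: Δρ/Δz = 0.12/10 = 0.012 kg m⁻⁴
  21–80 m: Δρ/Δz = 1.46/59 = 0.025 kg m⁻⁴
  80–190 m: Δρ/Δz = 1.88/110 = 0.017 kg m⁻⁴
The largest gradient is in the 21–80 m interval — the pycnocline.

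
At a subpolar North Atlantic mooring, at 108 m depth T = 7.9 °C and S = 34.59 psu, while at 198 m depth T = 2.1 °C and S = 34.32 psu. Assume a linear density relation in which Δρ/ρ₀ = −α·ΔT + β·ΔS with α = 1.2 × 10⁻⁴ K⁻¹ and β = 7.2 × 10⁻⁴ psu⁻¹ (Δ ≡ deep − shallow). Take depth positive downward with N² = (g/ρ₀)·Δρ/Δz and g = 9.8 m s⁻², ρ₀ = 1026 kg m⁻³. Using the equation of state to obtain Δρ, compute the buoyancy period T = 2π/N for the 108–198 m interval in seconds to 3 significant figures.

ΔT = -5.8 K, ΔS = -0.27 psu (deep − shallow).
Δρ/ρ₀ = −αΔT + βΔS = 6.96 × 10⁻⁴ − 1.944 × 10⁻⁴ = 5.016 × 10⁻⁴, so Δρ ≈ 0.5146 kg m⁻³.
N² = (g/ρ₀)·Δρ/Δz = g·(Δρ/ρ₀)/Δz = 9.8 × 5.016 × 10⁻⁴ / 90 = 5.4619 × 10⁻⁵ s⁻².
N = √(5.4619 × 10⁻⁵) = 7.3905 × 10⁻³ rad s⁻¹ → T = 2π/N = 850.17 s ≈ 850 s.

850 s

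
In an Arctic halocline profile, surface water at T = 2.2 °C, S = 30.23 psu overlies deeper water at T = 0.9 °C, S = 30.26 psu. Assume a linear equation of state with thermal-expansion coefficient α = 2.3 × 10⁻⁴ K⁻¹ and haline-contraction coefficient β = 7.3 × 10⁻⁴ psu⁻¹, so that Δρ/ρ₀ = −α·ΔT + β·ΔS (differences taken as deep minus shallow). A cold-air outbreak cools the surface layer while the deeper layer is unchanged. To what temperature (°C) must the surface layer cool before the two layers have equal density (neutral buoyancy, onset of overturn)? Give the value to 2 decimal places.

Neutral buoyancy requires Δρ = 0, i.e. −α(T_deep − T_surf′) + β(S_deep − S_surf) = 0.
T_surf′ = T_deep − (β/α)·ΔS = 0.9 − (7.3 × 10⁻⁴/2.3 × 10⁻⁴)·(+0.03) = 0.8048 °C.
Cooling required: 2.2 − (0.8048) = 1.3952 °C.

0.80 °C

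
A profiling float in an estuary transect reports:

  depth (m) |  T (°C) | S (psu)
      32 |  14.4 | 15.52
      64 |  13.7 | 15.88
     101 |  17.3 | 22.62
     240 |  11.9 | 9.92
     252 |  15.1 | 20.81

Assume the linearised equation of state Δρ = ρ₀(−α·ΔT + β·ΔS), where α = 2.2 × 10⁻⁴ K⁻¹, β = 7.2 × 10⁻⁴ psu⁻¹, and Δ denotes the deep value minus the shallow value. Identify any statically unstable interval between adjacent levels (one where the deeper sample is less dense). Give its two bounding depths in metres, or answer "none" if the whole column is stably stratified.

Evaluate Δρ/ρ₀ = −αΔT + βΔS across each adjacent pair:
  32–64 m: −αΔT+βΔS = −(2.2 × 10⁻⁴)(-0.7)+(7.2 × 10⁻⁴)(+0.36) = 4.1 × 10⁻⁴ → stable
  64–101 m: −αΔT+βΔS = −(2.2 × 10⁻⁴)(+3.6)+(7.2 × 10⁻⁴)(+6.74) = 4.1 × 10⁻³ → stable
  101–240 m: −αΔT+βΔS = −(2.2 × 10⁻⁴)(-5.4)+(7.2 × 10⁻⁴)(-12.70) = -8.0 × 10⁻³ → UNSTABLE
  240–252 m: −αΔT+βΔS = −(2.2 × 10⁻⁴)(+3.2)+(7.2 × 10⁻⁴)(+10.89) = 7.1 × 10⁻³ → stable
The 101–240 m interval has Δρ < 0: lighter water underlies denser water.

101–240 m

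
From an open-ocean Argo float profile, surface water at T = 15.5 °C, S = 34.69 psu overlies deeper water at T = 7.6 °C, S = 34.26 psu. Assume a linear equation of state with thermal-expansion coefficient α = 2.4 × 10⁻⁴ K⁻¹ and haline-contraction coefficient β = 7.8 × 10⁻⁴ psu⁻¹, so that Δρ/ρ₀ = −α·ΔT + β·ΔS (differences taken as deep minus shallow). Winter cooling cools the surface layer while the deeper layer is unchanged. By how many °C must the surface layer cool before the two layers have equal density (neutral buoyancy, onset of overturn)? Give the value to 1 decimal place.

6.5 °C

Neutral buoyancy requires Δρ = 0, i.e. −α(T_deep − T_surf′) + β(S_deep − S_surf) = 0.
T_surf′ = T_deep − (β/α)·ΔS = 7.6 − (7.8 × 10⁻⁴/2.4 × 10⁻⁴)·(-0.43) = 8.997 °C.
Cooling required: 15.5 − (8.997) = 6.503 °C.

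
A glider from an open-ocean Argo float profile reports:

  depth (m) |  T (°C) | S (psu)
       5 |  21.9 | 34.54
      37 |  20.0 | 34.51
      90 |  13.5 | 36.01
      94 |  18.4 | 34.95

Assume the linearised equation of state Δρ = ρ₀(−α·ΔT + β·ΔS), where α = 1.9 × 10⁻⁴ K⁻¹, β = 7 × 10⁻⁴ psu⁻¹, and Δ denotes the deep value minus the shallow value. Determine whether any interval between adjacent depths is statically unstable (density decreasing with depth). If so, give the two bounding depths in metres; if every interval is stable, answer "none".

Evaluate Δρ/ρ₀ = −αΔT + βΔS across each adjacent pair:
  5–37 m: −αΔT+βΔS = −(1.9 × 10⁻⁴)(-1.9)+(7 × 10⁻⁴)(-0.03) = 3.4 × 10⁻⁴ → stable
  37–90 m: −αΔT+βΔS = −(1.9 × 10⁻⁴)(-6.5)+(7 × 10⁻⁴)(+1.50) = 2.3 × 10⁻³ → stable
  90–94 m: −αΔT+βΔS = −(1.9 × 10⁻⁴)(+4.9)+(7 × 10⁻⁴)(-1.06) = -1.7 × 10⁻³ → UNSTABLE
The 90–94 m interval has Δρ < 0: lighter water underlies denser water.

90–94 m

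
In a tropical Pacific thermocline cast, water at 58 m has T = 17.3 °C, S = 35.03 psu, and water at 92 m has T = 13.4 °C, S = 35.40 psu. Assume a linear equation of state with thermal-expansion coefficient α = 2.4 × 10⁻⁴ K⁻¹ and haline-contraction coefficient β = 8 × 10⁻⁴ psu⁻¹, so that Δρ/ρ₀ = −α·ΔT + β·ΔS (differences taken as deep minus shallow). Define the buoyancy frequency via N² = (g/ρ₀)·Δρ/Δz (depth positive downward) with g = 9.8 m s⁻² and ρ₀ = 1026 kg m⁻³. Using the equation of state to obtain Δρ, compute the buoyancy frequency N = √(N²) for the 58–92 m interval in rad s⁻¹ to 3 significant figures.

0.0188 rad s⁻¹

ΔT = -3.9 K, ΔS = +0.37 psu (deep − shallow).
Δρ/ρ₀ = −αΔT + βΔS = 9.36 × 10⁻⁴ + 2.96 × 10⁻⁴ = 1.232 × 10⁻³, so Δρ ≈ 1.264 kg m⁻³.
N² = (g/ρ₀)·Δρ/Δz = g·(Δρ/ρ₀)/Δz = 9.8 × 1.232 × 10⁻³ / 34 = 3.5511 × 10⁻⁴ s⁻².
N = √(3.5511 × 10⁻⁴) = 0.018844 rad s⁻¹ ≈ 0.0188 rad s⁻¹.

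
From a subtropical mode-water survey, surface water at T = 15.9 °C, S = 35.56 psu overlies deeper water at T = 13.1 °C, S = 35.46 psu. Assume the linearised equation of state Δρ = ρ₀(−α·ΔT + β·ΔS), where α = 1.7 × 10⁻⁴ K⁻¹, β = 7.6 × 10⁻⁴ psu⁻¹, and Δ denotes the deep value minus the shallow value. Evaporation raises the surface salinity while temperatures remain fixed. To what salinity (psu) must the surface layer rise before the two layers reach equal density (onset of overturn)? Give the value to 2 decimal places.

Neutral buoyancy requires −α(T_deep − T_surf) + β(S_deep − S_surf′) = 0.
S_surf′ = S_deep − (α/β)·ΔT = 35.46 − (1.7 × 10⁻⁴/7.6 × 10⁻⁴)·(-2.8) = 36.0863 psu.
Increase required: 36.0863 − 35.56 = 0.5263 psu.

36.09 psu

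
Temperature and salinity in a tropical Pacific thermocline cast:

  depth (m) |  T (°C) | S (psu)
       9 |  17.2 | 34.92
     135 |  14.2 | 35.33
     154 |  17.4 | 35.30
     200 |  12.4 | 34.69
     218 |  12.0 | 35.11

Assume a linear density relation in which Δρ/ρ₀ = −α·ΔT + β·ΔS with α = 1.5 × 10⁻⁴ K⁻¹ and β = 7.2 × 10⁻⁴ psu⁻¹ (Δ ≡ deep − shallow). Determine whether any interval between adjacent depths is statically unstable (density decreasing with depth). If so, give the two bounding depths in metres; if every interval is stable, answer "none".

Evaluate Δρ/ρ₀ = −αΔT + βΔS across each adjacent pair:
  9–135 m: −αΔT+βΔS = −(1.5 × 10⁻⁴)(-3.0)+(7.2 × 10⁻⁴)(+0.41) = 7.5 × 10⁻⁴ → stable
  135–154 m: −αΔT+βΔS = −(1.5 × 10⁻⁴)(+3.2)+(7.2 × 10⁻⁴)(-0.03) = -5.0 × 10⁻⁴ → UNSTABLE
  154–200 m: −αΔT+βΔS = −(1.5 × 10⁻⁴)(-5.0)+(7.2 × 10⁻⁴)(-0.61) = 3.1 × 10⁻⁴ → stable
  200–218 m: −αΔT+βΔS = −(1.5 × 10⁻⁴)(-0.4)+(7.2 × 10⁻⁴)(+0.42) = 3.6 × 10⁻⁴ → stable
The 135–154 m interval has Δρ < 0: lighter water underlies denser water.

135–154 m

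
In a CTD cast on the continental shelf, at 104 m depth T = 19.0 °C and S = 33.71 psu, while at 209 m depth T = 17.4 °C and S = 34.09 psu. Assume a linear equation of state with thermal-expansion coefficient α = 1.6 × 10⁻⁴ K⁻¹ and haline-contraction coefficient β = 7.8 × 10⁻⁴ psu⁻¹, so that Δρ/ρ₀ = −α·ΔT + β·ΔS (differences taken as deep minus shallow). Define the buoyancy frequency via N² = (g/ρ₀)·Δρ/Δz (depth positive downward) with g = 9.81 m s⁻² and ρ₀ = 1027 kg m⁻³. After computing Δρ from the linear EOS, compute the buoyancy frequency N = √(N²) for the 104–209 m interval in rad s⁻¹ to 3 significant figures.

ΔT = -1.6 K, ΔS = +0.38 psu (deep − shallow).
Δρ/ρ₀ = −αΔT + βΔS = 2.56 × 10⁻⁴ + 2.964 × 10⁻⁴ = 5.524 × 10⁻⁴, so Δρ ≈ 0.5673 kg m⁻³.
N² = (g/ρ₀)·Δρ/Δz = g·(Δρ/ρ₀)/Δz = 9.81 × 5.524 × 10⁻⁴ / 105 = 5.1610 × 10⁻⁵ s⁻².
N = √(5.1610 × 10⁻⁵) = 7.1840 × 10⁻³ rad s⁻¹ ≈ 7.18 × 10⁻³ rad s⁻¹.

7.18 × 10⁻³ rad s⁻¹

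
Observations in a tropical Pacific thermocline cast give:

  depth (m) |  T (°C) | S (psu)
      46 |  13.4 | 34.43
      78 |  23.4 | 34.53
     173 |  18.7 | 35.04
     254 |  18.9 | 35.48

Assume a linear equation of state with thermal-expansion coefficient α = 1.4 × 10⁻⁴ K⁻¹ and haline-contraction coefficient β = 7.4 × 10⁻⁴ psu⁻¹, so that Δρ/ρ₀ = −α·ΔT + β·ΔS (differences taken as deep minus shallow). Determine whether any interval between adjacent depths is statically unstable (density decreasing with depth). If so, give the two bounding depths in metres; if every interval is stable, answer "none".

46–78 m

Evaluate Δρ/ρ₀ = −αΔT + βΔS across each adjacent pair:
  46–78 m: −αΔT+βΔS = −(1.4 × 10⁻⁴)(+10.0)+(7.4 × 10⁻⁴)(+0.10) = -1.3 × 10⁻³ → UNSTABLE
  78–173 m: −αΔT+βΔS = −(1.4 × 10⁻⁴)(-4.7)+(7.4 × 10⁻⁴)(+0.51) = 1.0 × 10⁻³ → stable
  173–254 m: −αΔT+βΔS = −(1.4 × 10⁻⁴)(+0.2)+(7.4 × 10⁻⁴)(+0.44) = 3.0 × 10⁻⁴ → stable
The 46–78 m interval has Δρ < 0: lighter water underlies denser water.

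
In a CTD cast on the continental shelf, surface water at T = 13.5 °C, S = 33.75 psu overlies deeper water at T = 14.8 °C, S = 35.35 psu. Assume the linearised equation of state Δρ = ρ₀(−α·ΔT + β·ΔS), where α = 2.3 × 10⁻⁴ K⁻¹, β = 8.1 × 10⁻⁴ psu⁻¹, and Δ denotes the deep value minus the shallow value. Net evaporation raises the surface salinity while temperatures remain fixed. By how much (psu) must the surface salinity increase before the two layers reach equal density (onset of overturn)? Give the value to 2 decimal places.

1.23 psu

Neutral buoyancy requires −α(T_deep − T_surf) + β(S_deep − S_surf′) = 0.
S_surf′ = S_deep − (α/β)·ΔT = 35.35 − (2.3 × 10⁻⁴/8.1 × 10⁻⁴)·(+1.3) = 34.9809 psu.
Increase required: 34.9809 − 33.75 = 1.2309 psu.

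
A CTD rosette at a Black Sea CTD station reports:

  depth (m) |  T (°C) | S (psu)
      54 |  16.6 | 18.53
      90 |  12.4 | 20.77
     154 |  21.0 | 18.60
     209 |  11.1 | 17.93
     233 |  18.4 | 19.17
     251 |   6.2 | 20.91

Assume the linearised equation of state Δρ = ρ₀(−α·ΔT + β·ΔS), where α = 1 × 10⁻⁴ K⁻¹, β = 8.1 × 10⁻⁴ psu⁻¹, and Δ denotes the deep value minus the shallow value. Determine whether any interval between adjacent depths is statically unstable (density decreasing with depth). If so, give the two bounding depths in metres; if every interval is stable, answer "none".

90–154 m

Evaluate Δρ/ρ₀ = −αΔT + βΔS across each adjacent pair:
  54–90 m: −αΔT+βΔS = −(1 × 10⁻⁴)(-4.2)+(8.1 × 10⁻⁴)(+2.24) = 2.2 × 10⁻³ → stable
  90–154 m: −αΔT+βΔS = −(1 × 10⁻⁴)(+8.6)+(8.1 × 10⁻⁴)(-2.17) = -2.6 × 10⁻³ → UNSTABLE
  154–209 m: −αΔT+βΔS = −(1 × 10⁻⁴)(-9.9)+(8.1 × 10⁻⁴)(-0.67) = 4.5 × 10⁻⁴ → stable
  209–233 m: −αΔT+βΔS = −(1 × 10⁻⁴)(+7.3)+(8.1 × 10⁻⁴)(+1.24) = 2.7 × 10⁻⁴ → stable
  233–251 m: −αΔT+βΔS = −(1 × 10⁻⁴)(-12.2)+(8.1 × 10⁻⁴)(+1.74) = 2.6 × 10⁻³ → stable
The 90–154 m interval has Δρ < 0: lighter water underlies denser water.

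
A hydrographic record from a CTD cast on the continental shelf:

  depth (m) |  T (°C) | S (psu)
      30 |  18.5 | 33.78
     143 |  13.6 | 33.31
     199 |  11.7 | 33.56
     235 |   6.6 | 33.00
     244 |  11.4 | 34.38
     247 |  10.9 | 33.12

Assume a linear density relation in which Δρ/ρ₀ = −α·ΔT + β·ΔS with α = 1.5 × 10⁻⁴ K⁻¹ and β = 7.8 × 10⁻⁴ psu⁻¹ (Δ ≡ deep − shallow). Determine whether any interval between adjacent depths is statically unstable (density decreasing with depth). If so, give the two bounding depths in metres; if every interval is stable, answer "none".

244–247 m

Evaluate Δρ/ρ₀ = −αΔT + βΔS across each adjacent pair:
  30–143 m: −αΔT+βΔS = −(1.5 × 10⁻⁴)(-4.9)+(7.8 × 10⁻⁴)(-0.47) = 3.7 × 10⁻⁴ → stable
  143–199 m: −αΔT+βΔS = −(1.5 × 10⁻⁴)(-1.9)+(7.8 × 10⁻⁴)(+0.25) = 4.8 × 10⁻⁴ → stable
  199–235 m: −αΔT+βΔS = −(1.5 × 10⁻⁴)(-5.1)+(7.8 × 10⁻⁴)(-0.56) = 3.3 × 10⁻⁴ → stable
  235–244 m: −αΔT+βΔS = −(1.5 × 10⁻⁴)(+4.8)+(7.8 × 10⁻⁴)(+1.38) = 3.6 × 10⁻⁴ → stable
  244–247 m: −αΔT+βΔS = −(1.5 × 10⁻⁴)(-0.5)+(7.8 × 10⁻⁴)(-1.26) = -9.1 × 10⁻⁴ → UNSTABLE
The 244–247 m interval has Δρ < 0: lighter water underlies denser water.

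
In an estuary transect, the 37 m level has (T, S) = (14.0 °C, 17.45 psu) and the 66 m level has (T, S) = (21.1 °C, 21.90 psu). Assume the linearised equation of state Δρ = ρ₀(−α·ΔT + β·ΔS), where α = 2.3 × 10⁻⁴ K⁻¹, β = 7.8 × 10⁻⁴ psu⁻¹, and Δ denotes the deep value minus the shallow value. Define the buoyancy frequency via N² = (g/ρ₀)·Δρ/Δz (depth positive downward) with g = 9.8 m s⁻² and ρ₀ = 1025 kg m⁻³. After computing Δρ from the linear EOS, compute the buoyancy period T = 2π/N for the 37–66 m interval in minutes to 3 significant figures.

ΔT = +7.1 K, ΔS = +4.45 psu (deep − shallow).
Δρ/ρ₀ = −αΔT + βΔS = -1.633 × 10⁻³ + 3.471 × 10⁻³ = 1.838 × 10⁻³, so Δρ ≈ 1.884 kg m⁻³.
N² = (g/ρ₀)·Δρ/Δz = g·(Δρ/ρ₀)/Δz = 9.8 × 1.838 × 10⁻³ / 29 = 6.2112 × 10⁻⁴ s⁻².
N = √(6.2112 × 10⁻⁴) = 0.024922 rad s⁻¹ → T = 2π/N = 252.11 s = 4.2018 min ≈ 4.20 min.

4.20 min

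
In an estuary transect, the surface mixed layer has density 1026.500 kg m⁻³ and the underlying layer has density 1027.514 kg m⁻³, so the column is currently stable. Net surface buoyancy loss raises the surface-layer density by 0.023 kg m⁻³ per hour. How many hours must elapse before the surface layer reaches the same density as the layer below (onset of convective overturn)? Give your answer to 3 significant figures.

44.1 hours

Density deficit of the surface layer: 1027.514 − 1026.500 = 1.014 kg m⁻³.
Required change = 1.014 / 0.023 = 44.1 hours.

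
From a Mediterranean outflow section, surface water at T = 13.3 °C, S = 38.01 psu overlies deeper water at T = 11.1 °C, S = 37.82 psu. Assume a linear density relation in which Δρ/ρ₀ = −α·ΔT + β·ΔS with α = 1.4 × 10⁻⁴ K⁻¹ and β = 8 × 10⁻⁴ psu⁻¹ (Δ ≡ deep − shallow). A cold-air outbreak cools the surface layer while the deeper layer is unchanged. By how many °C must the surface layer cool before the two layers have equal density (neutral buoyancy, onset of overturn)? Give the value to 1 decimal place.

1.1 °C

Neutral buoyancy requires Δρ = 0, i.e. −α(T_deep − T_surf′) + β(S_deep − S_surf) = 0.
T_surf′ = T_deep − (β/α)·ΔS = 11.1 − (8 × 10⁻⁴/1.4 × 10⁻⁴)·(-0.19) = 12.186 °C.
Cooling required: 13.3 − (12.186) = 1.114 °C.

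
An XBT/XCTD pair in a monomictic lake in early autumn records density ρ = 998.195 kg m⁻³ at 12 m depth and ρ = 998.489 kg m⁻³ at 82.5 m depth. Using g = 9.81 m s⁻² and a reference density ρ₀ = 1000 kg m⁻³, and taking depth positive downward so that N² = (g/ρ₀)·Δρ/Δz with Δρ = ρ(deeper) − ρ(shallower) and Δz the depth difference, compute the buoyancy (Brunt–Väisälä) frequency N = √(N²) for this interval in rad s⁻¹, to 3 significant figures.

6.40 × 10⁻³ rad s⁻¹

Δρ = 998.489 − 998.195 = 0.294 kg m⁻³ over Δz = 82.5 − 12 = 70.5 m.
N² = (9.81/1000) × (0.294/70.5) = 4.0910 × 10⁻⁵ s⁻².
N = √(4.0910 × 10⁻⁵) = 6.3961 × 10⁻³ rad s⁻¹ ≈ 6.40 × 10⁻³ rad s⁻¹.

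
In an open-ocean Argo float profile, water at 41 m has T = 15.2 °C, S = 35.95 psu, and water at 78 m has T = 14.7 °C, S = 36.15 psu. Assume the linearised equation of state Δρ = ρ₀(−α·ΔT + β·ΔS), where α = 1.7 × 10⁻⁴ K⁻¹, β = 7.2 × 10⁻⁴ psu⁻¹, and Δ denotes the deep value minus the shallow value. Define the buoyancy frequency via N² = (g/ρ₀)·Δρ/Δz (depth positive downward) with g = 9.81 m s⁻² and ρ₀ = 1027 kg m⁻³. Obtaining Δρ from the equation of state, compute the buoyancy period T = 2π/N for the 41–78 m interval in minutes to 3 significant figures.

13.4 min

ΔT = -0.5 K, ΔS = +0.20 psu (deep − shallow).
Δρ/ρ₀ = −αΔT + βΔS = 8.50 × 10⁻⁵ + 1.44 × 10⁻⁴ = 2.29 × 10⁻⁴, so Δρ ≈ 0.2352 kg m⁻³.
N² = (g/ρ₀)·Δρ/Δz = g·(Δρ/ρ₀)/Δz = 9.81 × 2.29 × 10⁻⁴ / 37 = 6.0716 × 10⁻⁵ s⁻².
N = √(6.0716 × 10⁻⁵) = 7.7920 × 10⁻³ rad s⁻¹ → T = 2π/N = 806.36 s = 13.439 min ≈ 13.4 min.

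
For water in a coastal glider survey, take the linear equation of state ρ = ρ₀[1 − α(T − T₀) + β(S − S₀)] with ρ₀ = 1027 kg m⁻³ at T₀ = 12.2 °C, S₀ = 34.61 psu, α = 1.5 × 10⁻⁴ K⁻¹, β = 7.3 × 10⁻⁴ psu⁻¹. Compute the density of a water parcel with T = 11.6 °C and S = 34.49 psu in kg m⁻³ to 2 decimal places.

T − T₀ = -0.6 K, S − S₀ = -0.12 psu.
Bracket = 1 − α·(-0.6) + β·(-0.12) = 1 + (2.40 × 10⁻⁶) = 1.0000024.
ρ = 1027 × 1.0000024 = 1027.00 kg m⁻³.

1027.00 kg m⁻³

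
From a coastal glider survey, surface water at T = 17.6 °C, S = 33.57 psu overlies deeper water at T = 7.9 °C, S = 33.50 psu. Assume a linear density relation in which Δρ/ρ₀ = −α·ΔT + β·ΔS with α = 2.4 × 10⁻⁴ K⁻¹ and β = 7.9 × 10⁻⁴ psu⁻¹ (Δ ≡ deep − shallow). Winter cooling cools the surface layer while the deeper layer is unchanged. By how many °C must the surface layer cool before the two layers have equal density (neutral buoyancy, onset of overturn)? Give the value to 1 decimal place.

Neutral buoyancy requires Δρ = 0, i.e. −α(T_deep − T_surf′) + β(S_deep − S_surf) = 0.
T_surf′ = T_deep − (β/α)·ΔS = 7.9 − (7.9 × 10⁻⁴/2.4 × 10⁻⁴)·(-0.07) = 8.130 °C.
Cooling required: 17.6 − (8.130) = 9.470 °C.

9.5 °C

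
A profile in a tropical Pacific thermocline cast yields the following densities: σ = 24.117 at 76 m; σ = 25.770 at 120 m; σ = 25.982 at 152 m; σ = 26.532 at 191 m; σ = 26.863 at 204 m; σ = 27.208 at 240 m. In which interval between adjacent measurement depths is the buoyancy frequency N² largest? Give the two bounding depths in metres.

76–120 m

Compute the density gradient over each adjacent pair:
  76–120 m: Δρ/Δz = 1.653/44 = 0.038 kg m⁻⁴
  120–152 m: Δρ/Δz = 0.212/32 = 6.6 × 10⁻³ kg m⁻⁴
  152–191 m: Δρ/Δz = 0.550/39 = 0.014 kg m⁻⁴
  191–204 m: Δρ/Δz = 0.331/13 = 0.025 kg m⁻⁴
  204–240 m: Δρ/Δz = 0.345/36 = 9.6 × 10⁻³ kg m⁻⁴
The largest gradient is in the 76–120 m interval — the pycnocline.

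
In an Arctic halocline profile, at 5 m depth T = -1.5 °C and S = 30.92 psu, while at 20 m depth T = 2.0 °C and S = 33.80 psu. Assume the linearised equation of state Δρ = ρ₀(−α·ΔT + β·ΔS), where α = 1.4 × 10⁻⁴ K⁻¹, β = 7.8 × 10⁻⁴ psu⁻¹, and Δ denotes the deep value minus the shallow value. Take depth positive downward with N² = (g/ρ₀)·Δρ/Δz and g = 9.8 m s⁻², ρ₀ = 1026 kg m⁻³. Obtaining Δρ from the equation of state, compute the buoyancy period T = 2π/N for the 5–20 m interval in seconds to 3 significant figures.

185 s

ΔT = +3.5 K, ΔS = +2.88 psu (deep − shallow).
Δρ/ρ₀ = −αΔT + βΔS = -4.90 × 10⁻⁴ + 2.2464 × 10⁻³ = 1.7564 × 10⁻³, so Δρ ≈ 1.802 kg m⁻³.
N² = (g/ρ₀)·Δρ/Δz = g·(Δρ/ρ₀)/Δz = 9.8 × 1.7564 × 10⁻³ / 15 = 1.1475 × 10⁻³ s⁻².
N = √(1.1475 × 10⁻³) = 0.033875 rad s⁻¹ → T = 2π/N = 185.48 s ≈ 185 s.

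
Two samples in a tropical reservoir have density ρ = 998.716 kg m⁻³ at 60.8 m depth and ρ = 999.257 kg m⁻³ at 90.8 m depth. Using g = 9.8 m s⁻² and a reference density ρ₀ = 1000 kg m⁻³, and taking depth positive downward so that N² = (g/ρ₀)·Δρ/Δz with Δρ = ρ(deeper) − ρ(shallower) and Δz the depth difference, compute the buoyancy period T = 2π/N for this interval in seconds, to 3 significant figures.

Δρ = 999.257 − 998.716 = 0.541 kg m⁻³ over Δz = 90.8 − 60.8 = 30 m.
N² = (9.8/1000) × (0.541/30) = 1.7673 × 10⁻⁴ s⁻².
N = √(1.7673 × 10⁻⁴) = 0.013294 rad s⁻¹, so T = 2π/N = 472.63 s ≈ 473 s.
A positive N² confirms static stability across the interval.

473 s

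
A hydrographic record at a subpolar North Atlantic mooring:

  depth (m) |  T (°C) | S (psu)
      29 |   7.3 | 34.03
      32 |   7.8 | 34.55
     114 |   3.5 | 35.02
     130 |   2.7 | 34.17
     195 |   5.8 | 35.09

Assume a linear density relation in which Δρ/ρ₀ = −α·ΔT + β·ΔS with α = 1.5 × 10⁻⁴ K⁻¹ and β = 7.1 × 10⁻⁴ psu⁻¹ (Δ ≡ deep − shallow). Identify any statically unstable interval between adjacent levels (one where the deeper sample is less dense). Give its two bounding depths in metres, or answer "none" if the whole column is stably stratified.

114–130 m

Evaluate Δρ/ρ₀ = −αΔT + βΔS across each adjacent pair:
  29–32 m: −αΔT+βΔS = −(1.5 × 10⁻⁴)(+0.5)+(7.1 × 10⁻⁴)(+0.52) = 2.9 × 10⁻⁴ → stable
  32–114 m: −αΔT+βΔS = −(1.5 × 10⁻⁴)(-4.3)+(7.1 × 10⁻⁴)(+0.47) = 9.8 × 10⁻⁴ → stable
  114–130 m: −αΔT+βΔS = −(1.5 × 10⁻⁴)(-0.8)+(7.1 × 10⁻⁴)(-0.85) = -4.8 × 10⁻⁴ → UNSTABLE
  130–195 m: −αΔT+βΔS = −(1.5 × 10⁻⁴)(+3.1)+(7.1 × 10⁻⁴)(+0.92) = 1.9 × 10⁻⁴ → stable
The 114–130 m interval has Δρ < 0: lighter water underlies denser water.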